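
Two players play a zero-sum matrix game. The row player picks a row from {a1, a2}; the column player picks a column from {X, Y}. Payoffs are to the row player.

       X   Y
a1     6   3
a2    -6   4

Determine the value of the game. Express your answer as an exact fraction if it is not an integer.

42/13

Row minima: a1 → 3, a2 → -6; maximin = 3.
Column maxima: X → 6, Y → 4; minimax = 4.
3 ≠ 4, so there is no saddle point; optimal play is mixed.
Let the row player play a1 with probability p. Expected payoff against X: 6p + (-6)(1−p) = 12p − 6; against Y: 3p + 4(1−p) = −p + 4.
Setting these equal: 12p − 6 = −p + 4 ⇒ 13p = 10 ⇒ p = 10/13, and the value is (12)·(10/13) − 6 = 42/13.
For the column player: with q = P(X), equating a1's and a2's payoffs gives 3q + 3 = −10q + 4 ⇒ q = 1/13.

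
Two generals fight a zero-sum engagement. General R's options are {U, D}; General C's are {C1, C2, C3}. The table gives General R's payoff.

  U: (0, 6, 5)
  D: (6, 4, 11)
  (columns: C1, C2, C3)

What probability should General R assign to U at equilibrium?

1/4

Row minima: U → 0, D → 4; maximin = 4.
Column maxima: C1 → 6, C2 → 6, C3 → 11; minimax = 6.
4 ≠ 6, so there is no saddle point; optimal play is mixed.
C3 is strictly dominated by C1 (it gives General R strictly more in every row), so General C never plays it.
On the remaining 2×2 (U, D vs C1, C2):
Let General R play U with probability p. Expected payoff against C1: 0p + 6(1−p) = −6p + 6; against C2: 6p + 4(1−p) = 2p + 4.
Setting these equal: −6p + 6 = 2p + 4 ⇒ −8p = -2 ⇒ p = 1/4, and the value is (-6)·(1/4) + 6 = 9/2.
For General C: with q = P(C1), equating U's and D's payoffs gives −6q + 6 = 2q + 4 ⇒ q = 1/4.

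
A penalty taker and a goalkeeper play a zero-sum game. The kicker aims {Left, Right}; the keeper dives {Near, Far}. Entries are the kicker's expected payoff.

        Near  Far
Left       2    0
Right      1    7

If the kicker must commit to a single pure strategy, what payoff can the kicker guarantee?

Row minima: Left → 0, Right → 1.
The best of these is 1.

1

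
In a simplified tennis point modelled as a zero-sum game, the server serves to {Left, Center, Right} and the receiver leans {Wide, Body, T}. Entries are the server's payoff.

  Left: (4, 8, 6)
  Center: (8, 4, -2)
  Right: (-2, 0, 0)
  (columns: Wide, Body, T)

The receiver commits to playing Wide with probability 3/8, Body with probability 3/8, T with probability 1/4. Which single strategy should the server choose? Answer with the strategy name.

Expected payoff of Left: (3/8)·4 + (3/8)·8 + (1/4)·6 = 6.
Expected payoff of Center: (3/8)·8 + (3/8)·4 + (1/4)·(-2) = 4.
Expected payoff of Right: (3/8)·(-2) + (3/8)·0 + (1/4)·0 = -3/4.
The largest is 6, so the server's best response is Left.

Left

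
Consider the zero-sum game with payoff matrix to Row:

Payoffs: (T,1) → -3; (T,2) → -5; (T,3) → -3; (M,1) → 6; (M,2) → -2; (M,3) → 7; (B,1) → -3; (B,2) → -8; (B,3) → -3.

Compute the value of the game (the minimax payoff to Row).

-2

Row minima: T → -5, M → -2, B → -8; maximin = -2.
Column maxima: 1 → 6, 2 → -2, 3 → 7; minimax = -2.
Since maximin = minimax = -2, there is a saddle point and the value is -2.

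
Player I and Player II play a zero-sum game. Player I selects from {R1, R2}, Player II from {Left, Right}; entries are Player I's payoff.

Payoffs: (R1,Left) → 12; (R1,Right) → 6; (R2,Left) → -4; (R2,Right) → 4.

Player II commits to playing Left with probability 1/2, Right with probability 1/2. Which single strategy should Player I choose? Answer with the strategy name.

Expected payoff of R1: (1/2)·12 + (1/2)·6 = 9.
Expected payoff of R2: (1/2)·(-4) + (1/2)·4 = 0.
The largest is 9, so Player I's best response is R1.

R1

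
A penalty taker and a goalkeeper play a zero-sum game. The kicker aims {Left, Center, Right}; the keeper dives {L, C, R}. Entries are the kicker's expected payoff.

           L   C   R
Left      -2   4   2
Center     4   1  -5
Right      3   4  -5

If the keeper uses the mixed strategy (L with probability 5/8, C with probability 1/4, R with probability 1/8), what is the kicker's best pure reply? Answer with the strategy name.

Right

Expected payoff of Left: (5/8)·(-2) + (1/4)·4 + (1/8)·2 = 0.
Expected payoff of Center: (5/8)·4 + (1/4)·1 + (1/8)·(-5) = 17/8.
Expected payoff of Right: (5/8)·3 + (1/4)·4 + (1/8)·(-5) = 9/4.
The largest is 9/4, so the kicker's best response is Right.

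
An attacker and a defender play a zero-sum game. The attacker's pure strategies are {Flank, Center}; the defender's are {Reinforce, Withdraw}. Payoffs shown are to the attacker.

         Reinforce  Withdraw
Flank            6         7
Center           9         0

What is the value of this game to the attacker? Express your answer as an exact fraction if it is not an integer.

63/10

Row minima: Flank → 6, Center → 0; maximin = 6.
Column maxima: Reinforce → 9, Withdraw → 7; minimax = 7.
6 ≠ 7, so there is no saddle point; optimal play is mixed.
Let the attacker play Flank with probability p. Expected payoff against Reinforce: 6p + 9(1−p) = −3p + 9; against Withdraw: 7p + 0(1−p) = 7p.
Setting these equal: −3p + 9 = 7p ⇒ −10p = -9 ⇒ p = 9/10, and the value is (-3)·(9/10) + 9 = 63/10.
For the defender: with q = P(Reinforce), equating Flank's and Center's payoffs gives −q + 7 = 9q ⇒ q = 7/10.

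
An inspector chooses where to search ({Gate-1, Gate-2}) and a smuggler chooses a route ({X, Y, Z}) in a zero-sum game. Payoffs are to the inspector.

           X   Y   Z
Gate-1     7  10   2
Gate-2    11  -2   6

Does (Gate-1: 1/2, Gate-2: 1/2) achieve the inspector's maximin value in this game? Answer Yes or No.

Yes

Against X this mix gives (1/2)·7 + (1/2)·11 = 9.
Against Y this mix gives (1/2)·10 + (1/2)·(-2) = 4.
Against Z this mix gives (1/2)·2 + (1/2)·6 = 4.
All of the smuggler's active replies (Y, Z) yield 4, and no column does worse for the inspector. The mix makes the smuggler indifferent and guarantees 4, so it is optimal.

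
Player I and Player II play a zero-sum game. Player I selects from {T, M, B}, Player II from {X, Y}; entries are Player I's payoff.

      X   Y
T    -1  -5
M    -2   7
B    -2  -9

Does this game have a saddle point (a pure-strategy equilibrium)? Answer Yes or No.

Row minima: T → -5, M → -2, B → -9; maximin = -2.
Column maxima: X → -1, Y → 7; minimax = -1.
-2 ≠ -1, so no pure-strategy equilibrium exists.

No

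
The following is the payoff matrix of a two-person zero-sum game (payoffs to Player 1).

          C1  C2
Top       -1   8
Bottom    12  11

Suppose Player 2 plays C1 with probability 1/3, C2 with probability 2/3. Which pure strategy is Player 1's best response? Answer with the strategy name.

Bottom

Expected payoff of Top: (1/3)·(-1) + (2/3)·8 = 5.
Expected payoff of Bottom: (1/3)·12 + (2/3)·11 = 34/3.
The largest is 34/3, so Player 1's best response is Bottom.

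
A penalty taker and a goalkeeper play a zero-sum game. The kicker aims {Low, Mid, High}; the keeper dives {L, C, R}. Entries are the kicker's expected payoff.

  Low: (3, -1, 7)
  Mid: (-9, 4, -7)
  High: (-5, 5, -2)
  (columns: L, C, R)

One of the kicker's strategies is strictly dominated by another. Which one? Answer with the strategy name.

High gives a strictly higher payoff than Mid against every column: -5 > -9, 5 > 4, -2 > -7.
So Mid is strictly dominated and the kicker never plays it.

Mid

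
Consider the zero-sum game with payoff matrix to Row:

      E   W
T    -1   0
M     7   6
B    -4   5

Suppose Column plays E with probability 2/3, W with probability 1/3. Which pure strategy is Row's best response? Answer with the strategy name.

M

Expected payoff of T: (2/3)·(-1) + (1/3)·0 = -2/3.
Expected payoff of M: (2/3)·7 + (1/3)·6 = 20/3.
Expected payoff of B: (2/3)·(-4) + (1/3)·5 = -1.
The largest is 20/3, so Row's best response is M.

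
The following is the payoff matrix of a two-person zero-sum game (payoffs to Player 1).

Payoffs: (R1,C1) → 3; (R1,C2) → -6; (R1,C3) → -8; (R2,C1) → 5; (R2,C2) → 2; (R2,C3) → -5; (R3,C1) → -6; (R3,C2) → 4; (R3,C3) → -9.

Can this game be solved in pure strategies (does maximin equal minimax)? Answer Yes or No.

Row minima: R1 → -8, R2 → -5, R3 → -9; maximin = -5.
Column maxima: C1 → 5, C2 → 4, C3 → -5; minimax = -5.
maximin = minimax = -5, so a saddle point exists.

Yes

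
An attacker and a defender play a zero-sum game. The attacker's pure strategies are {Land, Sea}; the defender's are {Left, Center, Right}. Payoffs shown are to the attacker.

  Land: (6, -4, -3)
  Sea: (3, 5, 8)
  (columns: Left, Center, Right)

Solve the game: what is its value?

Row minima: Land → -4, Sea → 3; maximin = 3.
Column maxima: Left → 6, Center → 5, Right → 8; minimax = 5.
3 ≠ 5, so there is no saddle point; optimal play is mixed.
Right is strictly dominated by Center (it gives the attacker strictly more in every row), so the defender never plays it.
On the remaining 2×2 (Land, Sea vs Left, Center):
Let the attacker play Land with probability p. Expected payoff against Left: 6p + 3(1−p) = 3p + 3; against Center: (-4)p + 5(1−p) = −9p + 5.
Setting these equal: 3p + 3 = −9p + 5 ⇒ 12p = 2 ⇒ p = 1/6, and the value is (3)·(1/6) + 3 = 7/2.
For the defender: with q = P(Left), equating Land's and Sea's payoffs gives 10q − 4 = −2q + 5 ⇒ q = 3/4.

7/2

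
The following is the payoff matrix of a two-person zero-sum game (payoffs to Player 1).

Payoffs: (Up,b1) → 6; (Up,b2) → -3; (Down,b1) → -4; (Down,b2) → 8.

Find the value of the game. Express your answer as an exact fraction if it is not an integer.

12/7

Row minima: Up → -3, Down → -4; maximin = -3.
Column maxima: b1 → 6, b2 → 8; minimax = 6.
-3 ≠ 6, so there is no saddle point; optimal play is mixed.
Let Player 1 play Up with probability p. Expected payoff against b1: 6p + (-4)(1−p) = 10p − 4; against b2: (-3)p + 8(1−p) = −11p + 8.
Setting these equal: 10p − 4 = −11p + 8 ⇒ 21p = 12 ⇒ p = 4/7, and the value is (10)·(4/7) − 4 = 12/7.
For Player 2: with q = P(b1), equating Up's and Down's payoffs gives 9q − 3 = −12q + 8 ⇒ q = 11/21.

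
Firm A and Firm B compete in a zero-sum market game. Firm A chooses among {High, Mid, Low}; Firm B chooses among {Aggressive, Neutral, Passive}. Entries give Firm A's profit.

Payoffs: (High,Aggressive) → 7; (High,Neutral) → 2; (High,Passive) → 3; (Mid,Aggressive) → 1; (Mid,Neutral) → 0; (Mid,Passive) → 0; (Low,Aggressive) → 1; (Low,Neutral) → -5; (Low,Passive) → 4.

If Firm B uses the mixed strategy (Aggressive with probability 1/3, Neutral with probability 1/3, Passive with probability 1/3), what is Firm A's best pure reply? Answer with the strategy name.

High

Expected payoff of High: (1/3)·7 + (1/3)·2 + (1/3)·3 = 4.
Expected payoff of Mid: (1/3)·1 + (1/3)·0 + (1/3)·0 = 1/3.
Expected payoff of Low: (1/3)·1 + (1/3)·(-5) + (1/3)·4 = 0.
The largest is 4, so Firm A's best response is High.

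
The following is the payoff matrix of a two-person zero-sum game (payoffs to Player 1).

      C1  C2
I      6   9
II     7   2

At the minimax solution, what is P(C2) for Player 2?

Row minima: I → 6, II → 2; maximin = 6.
Column maxima: C1 → 7, C2 → 9; minimax = 7.
6 ≠ 7, so there is no saddle point; optimal play is mixed.
Let Player 1 play I with probability p. Expected payoff against C1: 6p + 7(1−p) = −p + 7; against C2: 9p + 2(1−p) = 7p + 2.
Setting these equal: −p + 7 = 7p + 2 ⇒ −8p = -5 ⇒ p = 5/8, and the value is (-1)·(5/8) + 7 = 51/8.
For Player 2: with q = P(C1), equating I's and II's payoffs gives −3q + 9 = 5q + 2 ⇒ q = 7/8.

1/8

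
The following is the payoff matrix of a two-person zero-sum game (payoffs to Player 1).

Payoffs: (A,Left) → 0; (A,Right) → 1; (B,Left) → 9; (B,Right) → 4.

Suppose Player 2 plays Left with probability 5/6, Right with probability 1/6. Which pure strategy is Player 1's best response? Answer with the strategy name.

B

Expected payoff of A: (5/6)·0 + (1/6)·1 = 1/6.
Expected payoff of B: (5/6)·9 + (1/6)·4 = 49/6.
The largest is 49/6, so Player 1's best response is B.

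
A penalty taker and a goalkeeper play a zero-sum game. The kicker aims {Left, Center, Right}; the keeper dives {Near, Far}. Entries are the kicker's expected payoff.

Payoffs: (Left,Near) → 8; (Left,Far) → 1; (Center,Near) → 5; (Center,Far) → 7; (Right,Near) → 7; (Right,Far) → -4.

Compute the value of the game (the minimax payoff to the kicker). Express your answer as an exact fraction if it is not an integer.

Row minima: Left → 1, Center → 5, Right → -4; maximin = 5.
Column maxima: Near → 8, Far → 7; minimax = 7.
5 ≠ 7, so there is no saddle point; optimal play is mixed.
Right is strictly dominated by Left, so the kicker never plays it.
On the remaining 2×2 (Left, Center vs Near, Far):
Let the kicker play Left with probability p. Expected payoff against Near: 8p + 5(1−p) = 3p + 5; against Far: 1p + 7(1−p) = −6p + 7.
Setting these equal: 3p + 5 = −6p + 7 ⇒ 9p = 2 ⇒ p = 2/9, and the value is (3)·(2/9) + 5 = 17/3.
For the keeper: with q = P(Near), equating Left's and Center's payoffs gives 7q + 1 = −2q + 7 ⇒ q = 2/3.

17/3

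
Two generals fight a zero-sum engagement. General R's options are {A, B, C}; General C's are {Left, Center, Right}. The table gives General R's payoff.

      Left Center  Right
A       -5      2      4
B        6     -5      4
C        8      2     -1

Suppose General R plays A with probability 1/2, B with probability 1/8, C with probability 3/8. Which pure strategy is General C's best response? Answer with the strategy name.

Center

If General C plays Left, General R's expected payoff is (1/2)·(-5) + (1/8)·6 + (3/8)·8 = 5/4.
If General C plays Center, General R's expected payoff is (1/2)·2 + (1/8)·(-5) + (3/8)·2 = 9/8.
If General C plays Right, General R's expected payoff is (1/2)·4 + (1/8)·4 + (3/8)·(-1) = 17/8.
General C minimizes General R's payoff; the smallest is 9/8, so the best response is Center.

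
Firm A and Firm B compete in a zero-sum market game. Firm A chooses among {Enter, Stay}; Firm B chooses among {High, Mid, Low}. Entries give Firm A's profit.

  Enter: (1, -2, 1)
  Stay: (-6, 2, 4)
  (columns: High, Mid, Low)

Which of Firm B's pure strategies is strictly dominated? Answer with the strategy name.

Mid holds Firm A's payoff strictly below Low in every row: -2 < 1, 2 < 4.
So Low is strictly dominated for Firm B.

Low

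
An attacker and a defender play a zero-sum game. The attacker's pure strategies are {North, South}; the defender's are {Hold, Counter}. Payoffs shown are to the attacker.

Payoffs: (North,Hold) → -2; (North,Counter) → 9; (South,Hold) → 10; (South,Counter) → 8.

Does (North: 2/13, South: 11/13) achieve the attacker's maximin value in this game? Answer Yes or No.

Yes

Against Hold this mix gives (2/13)·(-2) + (11/13)·10 = 106/13.
Against Counter this mix gives (2/13)·9 + (11/13)·8 = 106/13.
All of the defender's active replies (Hold, Counter) yield 106/13, and no column does worse for the attacker. The mix makes the defender indifferent and guarantees 106/13, so it is optimal.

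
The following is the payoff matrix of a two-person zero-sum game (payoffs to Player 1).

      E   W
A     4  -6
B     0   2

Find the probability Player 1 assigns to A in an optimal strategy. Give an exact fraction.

Row minima: A → -6, B → 0; maximin = 0.
Column maxima: E → 4, W → 2; minimax = 2.
0 ≠ 2, so there is no saddle point; optimal play is mixed.
Let Player 1 play A with probability p. Expected payoff against E: 4p + 0(1−p) = 4p; against W: (-6)p + 2(1−p) = −8p + 2.
Setting these equal: 4p = −8p + 2 ⇒ 12p = 2 ⇒ p = 1/6, and the value is (4)·(1/6) = 2/3.
For Player 2: with q = P(E), equating A's and B's payoffs gives 10q − 6 = −2q + 2 ⇒ q = 2/3.

1/6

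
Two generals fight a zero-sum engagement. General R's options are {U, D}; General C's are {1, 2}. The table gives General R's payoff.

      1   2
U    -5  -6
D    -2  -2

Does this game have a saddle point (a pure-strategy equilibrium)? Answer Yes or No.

Row minima: U → -6, D → -2; maximin = -2.
Column maxima: 1 → -2, 2 → -2; minimax = -2.
maximin = minimax = -2, so a saddle point exists.

Yes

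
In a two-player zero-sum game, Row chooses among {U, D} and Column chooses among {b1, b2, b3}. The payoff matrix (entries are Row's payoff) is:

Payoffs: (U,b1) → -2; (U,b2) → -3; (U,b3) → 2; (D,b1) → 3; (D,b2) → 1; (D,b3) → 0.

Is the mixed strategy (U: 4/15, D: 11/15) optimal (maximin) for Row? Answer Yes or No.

No

Against b1 this mix gives (4/15)·(-2) + (11/15)·3 = 5/3.
Against b2 this mix gives (4/15)·(-3) + (11/15)·1 = -1/15.
Against b3 this mix gives (4/15)·2 + (11/15)·0 = 8/15.
Column will play b2, holding Row to -1/15. Shifting weight toward the row that does better against b2 would raise this floor (the equalizing mix achieves 1/3 against both b2 and b3), so the proposed strategy is not optimal.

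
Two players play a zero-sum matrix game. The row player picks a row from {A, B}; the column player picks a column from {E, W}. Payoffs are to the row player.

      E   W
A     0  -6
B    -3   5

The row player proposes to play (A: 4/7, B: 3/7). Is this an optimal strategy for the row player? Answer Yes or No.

Against E this mix gives (4/7)·0 + (3/7)·(-3) = -9/7.
Against W this mix gives (4/7)·(-6) + (3/7)·5 = -9/7.
All of the column player's active replies (E, W) yield -9/7, and no column does worse for the row player. The mix makes the column player indifferent and guarantees -9/7, so it is optimal.

Yes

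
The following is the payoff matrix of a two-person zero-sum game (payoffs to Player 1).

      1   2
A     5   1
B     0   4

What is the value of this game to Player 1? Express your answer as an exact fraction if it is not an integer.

5/2

Row minima: A → 1, B → 0; maximin = 1.
Column maxima: 1 → 5, 2 → 4; minimax = 4.
1 ≠ 4, so there is no saddle point; optimal play is mixed.
Let Player 1 play A with probability p. Expected payoff against 1: 5p + 0(1−p) = 5p; against 2: 1p + 4(1−p) = −3p + 4.
Setting these equal: 5p = −3p + 4 ⇒ 8p = 4 ⇒ p = 1/2, and the value is (5)·(1/2) = 5/2.
For Player 2: with q = P(1), equating A's and B's payoffs gives 4q + 1 = −4q + 4 ⇒ q = 3/8.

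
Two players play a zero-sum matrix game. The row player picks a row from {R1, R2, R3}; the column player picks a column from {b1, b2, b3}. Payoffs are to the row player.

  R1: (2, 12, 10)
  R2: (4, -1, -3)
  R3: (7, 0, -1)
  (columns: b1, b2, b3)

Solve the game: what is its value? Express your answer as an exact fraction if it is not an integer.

Row minima: R1 → 2, R2 → -3, R3 → -1; maximin = 2.
Column maxima: b1 → 7, b2 → 12, b3 → 10; minimax = 7.
2 ≠ 7, so there is no saddle point; optimal play is mixed.
R2 is strictly dominated by R3, so the row player never plays it.
b2 is strictly dominated by b3 (it gives the row player strictly more in every row), so the column player never plays it.
On the remaining 2×2 (R1, R3 vs b1, b3):
Let the row player play R1 with probability p. Expected payoff against b1: 2p + 7(1−p) = −5p + 7; against b3: 10p + (-1)(1−p) = 11p − 1.
Setting these equal: −5p + 7 = 11p − 1 ⇒ −16p = -8 ⇒ p = 1/2, and the value is (-5)·(1/2) + 7 = 9/2.
For the column player: with q = P(b1), equating R1's and R3's payoffs gives −8q + 10 = 8q − 1 ⇒ q = 11/16.

9/2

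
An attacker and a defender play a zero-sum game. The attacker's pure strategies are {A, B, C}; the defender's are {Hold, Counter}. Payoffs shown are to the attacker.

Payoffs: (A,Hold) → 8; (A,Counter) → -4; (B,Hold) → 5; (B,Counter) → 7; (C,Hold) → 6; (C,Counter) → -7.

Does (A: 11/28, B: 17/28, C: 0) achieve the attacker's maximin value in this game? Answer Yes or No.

No

Against Hold this mix gives (11/28)·8 + (17/28)·5 = 173/28.
Against Counter this mix gives (11/28)·(-4) + (17/28)·7 = 75/28.
The defender will play Counter, holding the attacker to 75/28. Shifting weight toward the row that does better against Counter would raise this floor (the equalizing mix achieves 38/7 against both Counter and Hold), so the proposed strategy is not optimal.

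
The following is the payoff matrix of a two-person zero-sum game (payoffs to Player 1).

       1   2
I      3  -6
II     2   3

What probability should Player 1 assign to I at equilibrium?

Row minima: I → -6, II → 2; maximin = 2.
Column maxima: 1 → 3, 2 → 3; minimax = 3.
2 ≠ 3, so there is no saddle point; optimal play is mixed.
Let Player 1 play I with probability p. Expected payoff against 1: 3p + 2(1−p) = p + 2; against 2: (-6)p + 3(1−p) = −9p + 3.
Setting these equal: p + 2 = −9p + 3 ⇒ 10p = 1 ⇒ p = 1/10, and the value is (1)·(1/10) + 2 = 21/10.
For Player 2: with q = P(1), equating I's and II's payoffs gives 9q − 6 = −q + 3 ⇒ q = 9/10.

1/10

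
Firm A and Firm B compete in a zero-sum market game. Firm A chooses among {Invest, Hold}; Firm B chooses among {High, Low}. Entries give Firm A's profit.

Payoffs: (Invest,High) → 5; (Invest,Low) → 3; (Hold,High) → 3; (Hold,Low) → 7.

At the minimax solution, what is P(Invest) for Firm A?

Row minima: Invest → 3, Hold → 3; maximin = 3.
Column maxima: High → 5, Low → 7; minimax = 5.
3 ≠ 5, so there is no saddle point; optimal play is mixed.
Let Firm A play Invest with probability p. Expected payoff against High: 5p + 3(1−p) = 2p + 3; against Low: 3p + 7(1−p) = −4p + 7.
Setting these equal: 2p + 3 = −4p + 7 ⇒ 6p = 4 ⇒ p = 2/3, and the value is (2)·(2/3) + 3 = 13/3.
For Firm B: with q = P(High), equating Invest's and Hold's payoffs gives 2q + 3 = −4q + 7 ⇒ q = 2/3.

2/3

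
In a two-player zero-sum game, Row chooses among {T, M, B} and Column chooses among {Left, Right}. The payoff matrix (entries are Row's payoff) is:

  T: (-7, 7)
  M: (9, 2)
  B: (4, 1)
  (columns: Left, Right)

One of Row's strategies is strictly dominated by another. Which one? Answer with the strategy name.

M gives a strictly higher payoff than B against every column: 9 > 4, 2 > 1.
So B is strictly dominated and Row never plays it.

B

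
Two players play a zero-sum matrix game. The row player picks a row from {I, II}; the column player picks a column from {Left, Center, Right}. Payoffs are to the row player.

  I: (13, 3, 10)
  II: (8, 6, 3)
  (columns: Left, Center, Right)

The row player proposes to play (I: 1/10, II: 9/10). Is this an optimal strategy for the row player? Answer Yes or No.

No

Against Left this mix gives (1/10)·13 + (9/10)·8 = 17/2.
Against Center this mix gives (1/10)·3 + (9/10)·6 = 57/10.
Against Right this mix gives (1/10)·10 + (9/10)·3 = 37/10.
The column player will play Right, holding the row player to 37/10. Shifting weight toward the row that does better against Right would raise this floor (the equalizing mix achieves 51/10 against both Right and Center), so the proposed strategy is not optimal.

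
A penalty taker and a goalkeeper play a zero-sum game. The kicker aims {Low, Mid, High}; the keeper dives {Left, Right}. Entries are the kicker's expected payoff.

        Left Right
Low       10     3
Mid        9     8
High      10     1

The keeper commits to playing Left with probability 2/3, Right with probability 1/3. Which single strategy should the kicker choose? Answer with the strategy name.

Expected payoff of Low: (2/3)·10 + (1/3)·3 = 23/3.
Expected payoff of Mid: (2/3)·9 + (1/3)·8 = 26/3.
Expected payoff of High: (2/3)·10 + (1/3)·1 = 7.
The largest is 26/3, so the kicker's best response is Mid.

Mid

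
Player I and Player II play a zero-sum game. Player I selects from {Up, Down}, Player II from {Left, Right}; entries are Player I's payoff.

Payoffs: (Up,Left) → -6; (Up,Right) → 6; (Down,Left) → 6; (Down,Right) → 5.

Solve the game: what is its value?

Row minima: Up → -6, Down → 5; maximin = 5.
Column maxima: Left → 6, Right → 6; minimax = 6.
5 ≠ 6, so there is no saddle point; optimal play is mixed.
Let Player I play Up with probability p. Expected payoff against Left: (-6)p + 6(1−p) = −12p + 6; against Right: 6p + 5(1−p) = p + 5.
Setting these equal: −12p + 6 = p + 5 ⇒ −13p = -1 ⇒ p = 1/13, and the value is (-12)·(1/13) + 6 = 66/13.
For Player II: with q = P(Left), equating Up's and Down's payoffs gives −12q + 6 = q + 5 ⇒ q = 1/13.

66/13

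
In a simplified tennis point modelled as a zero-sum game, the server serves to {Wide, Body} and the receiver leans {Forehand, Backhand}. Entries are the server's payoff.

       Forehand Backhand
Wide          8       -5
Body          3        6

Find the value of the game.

63/16

Row minima: Wide → -5, Body → 3; maximin = 3.
Column maxima: Forehand → 8, Backhand → 6; minimax = 6.
3 ≠ 6, so there is no saddle point; optimal play is mixed.
Let the server play Wide with probability p. Expected payoff against Forehand: 8p + 3(1−p) = 5p + 3; against Backhand: (-5)p + 6(1−p) = −11p + 6.
Setting these equal: 5p + 3 = −11p + 6 ⇒ 16p = 3 ⇒ p = 3/16, and the value is (5)·(3/16) + 3 = 63/16.
For the receiver: with q = P(Forehand), equating Wide's and Body's payoffs gives 13q − 5 = −3q + 6 ⇒ q = 11/16.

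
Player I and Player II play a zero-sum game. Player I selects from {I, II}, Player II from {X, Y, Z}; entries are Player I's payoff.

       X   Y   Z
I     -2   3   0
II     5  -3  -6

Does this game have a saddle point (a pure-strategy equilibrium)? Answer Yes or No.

Row minima: I → -2, II → -6; maximin = -2.
Column maxima: X → 5, Y → 3, Z → 0; minimax = 0.
-2 ≠ 0, so no pure-strategy equilibrium exists.

No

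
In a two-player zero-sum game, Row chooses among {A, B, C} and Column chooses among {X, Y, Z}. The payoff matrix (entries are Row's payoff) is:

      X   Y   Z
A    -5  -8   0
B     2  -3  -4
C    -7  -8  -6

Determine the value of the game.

-32/9

Row minima: A → -8, B → -4, C → -8; maximin = -4.
Column maxima: X → 2, Y → -3, Z → 0; minimax = -3.
-4 ≠ -3, so there is no saddle point; optimal play is mixed.
C is strictly dominated by B, so Row never plays it.
X is strictly dominated by Y (it gives Row strictly more in every row), so Column never plays it.
On the remaining 2×2 (A, B vs Y, Z):
Let Row play A with probability p. Expected payoff against Y: (-8)p + (-3)(1−p) = −5p − 3; against Z: 0p + (-4)(1−p) = 4p − 4.
Setting these equal: −5p − 3 = 4p − 4 ⇒ −9p = -1 ⇒ p = 1/9, and the value is (-5)·(1/9) − 3 = -32/9.
For Column: with q = P(Y), equating A's and B's payoffs gives −8q = q − 4 ⇒ q = 4/9.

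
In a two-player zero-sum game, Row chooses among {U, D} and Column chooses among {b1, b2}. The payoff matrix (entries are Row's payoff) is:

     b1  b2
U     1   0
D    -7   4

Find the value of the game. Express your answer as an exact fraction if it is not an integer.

Row minima: U → 0, D → -7; maximin = 0.
Column maxima: b1 → 1, b2 → 4; minimax = 1.
0 ≠ 1, so there is no saddle point; optimal play is mixed.
Let Row play U with probability p. Expected payoff against b1: 1p + (-7)(1−p) = 8p − 7; against b2: 0p + 4(1−p) = −4p + 4.
Setting these equal: 8p − 7 = −4p + 4 ⇒ 12p = 11 ⇒ p = 11/12, and the value is (8)·(11/12) − 7 = 1/3.
For Column: with q = P(b1), equating U's and D's payoffs gives q = −11q + 4 ⇒ q = 1/3.

1/3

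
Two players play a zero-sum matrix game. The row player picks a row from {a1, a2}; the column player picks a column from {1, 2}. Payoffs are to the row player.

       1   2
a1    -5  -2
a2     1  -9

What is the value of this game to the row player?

Row minima: a1 → -5, a2 → -9; maximin = -5.
Column maxima: 1 → 1, 2 → -2; minimax = -2.
-5 ≠ -2, so there is no saddle point; optimal play is mixed.
Let the row player play a1 with probability p. Expected payoff against 1: (-5)p + 1(1−p) = −6p + 1; against 2: (-2)p + (-9)(1−p) = 7p − 9.
Setting these equal: −6p + 1 = 7p − 9 ⇒ −13p = -10 ⇒ p = 10/13, and the value is (-6)·(10/13) + 1 = -47/13.
For the column player: with q = P(1), equating a1's and a2's payoffs gives −3q − 2 = 10q − 9 ⇒ q = 7/13.

-47/13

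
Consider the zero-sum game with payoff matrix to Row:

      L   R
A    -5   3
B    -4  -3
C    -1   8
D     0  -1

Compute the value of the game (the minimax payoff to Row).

Row minima: A → -5, B → -4, C → -1, D → -1; maximin = -1.
Column maxima: L → 0, R → 8; minimax = 0.
-1 ≠ 0, so there is no saddle point; optimal play is mixed.
A is strictly dominated by C, so Row never plays it.
B is strictly dominated by C, so Row never plays it.
On the remaining 2×2 (C, D vs L, R):
Let Row play C with probability p. Expected payoff against L: (-1)p + 0(1−p) = −p; against R: 8p + (-1)(1−p) = 9p − 1.
Setting these equal: −p = 9p − 1 ⇒ −10p = -1 ⇒ p = 1/10, and the value is (-1)·(1/10) = -1/10.
For Column: with q = P(L), equating C's and D's payoffs gives −9q + 8 = q − 1 ⇒ q = 9/10.

-1/10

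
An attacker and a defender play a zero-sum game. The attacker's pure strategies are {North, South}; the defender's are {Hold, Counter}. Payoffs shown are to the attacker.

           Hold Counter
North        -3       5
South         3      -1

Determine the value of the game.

1

Row minima: North → -3, South → -1; maximin = -1.
Column maxima: Hold → 3, Counter → 5; minimax = 3.
-1 ≠ 3, so there is no saddle point; optimal play is mixed.
Let the attacker play North with probability p. Expected payoff against Hold: (-3)p + 3(1−p) = −6p + 3; against Counter: 5p + (-1)(1−p) = 6p − 1.
Setting these equal: −6p + 3 = 6p − 1 ⇒ −12p = -4 ⇒ p = 1/3, and the value is (-6)·(1/3) + 3 = 1.
For the defender: with q = P(Hold), equating North's and South's payoffs gives −8q + 5 = 4q − 1 ⇒ q = 1/2.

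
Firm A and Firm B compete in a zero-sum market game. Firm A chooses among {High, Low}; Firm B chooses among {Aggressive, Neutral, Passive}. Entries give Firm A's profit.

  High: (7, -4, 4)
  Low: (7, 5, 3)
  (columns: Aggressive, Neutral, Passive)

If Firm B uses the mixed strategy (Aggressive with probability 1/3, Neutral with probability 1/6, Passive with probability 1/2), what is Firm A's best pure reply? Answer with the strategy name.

Low

Expected payoff of High: (1/3)·7 + (1/6)·(-4) + (1/2)·4 = 11/3.
Expected payoff of Low: (1/3)·7 + (1/6)·5 + (1/2)·3 = 14/3.
The largest is 14/3, so Firm A's best response is Low.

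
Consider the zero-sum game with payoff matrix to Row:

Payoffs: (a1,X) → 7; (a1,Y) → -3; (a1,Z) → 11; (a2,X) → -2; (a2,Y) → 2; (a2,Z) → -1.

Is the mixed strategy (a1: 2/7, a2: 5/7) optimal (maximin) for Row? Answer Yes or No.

Yes

Against X this mix gives (2/7)·7 + (5/7)·(-2) = 4/7.
Against Y this mix gives (2/7)·(-3) + (5/7)·2 = 4/7.
Against Z this mix gives (2/7)·11 + (5/7)·(-1) = 17/7.
All of Column's active replies (X, Y) yield 4/7, and no column does worse for Row. The mix makes Column indifferent and guarantees 4/7, so it is optimal.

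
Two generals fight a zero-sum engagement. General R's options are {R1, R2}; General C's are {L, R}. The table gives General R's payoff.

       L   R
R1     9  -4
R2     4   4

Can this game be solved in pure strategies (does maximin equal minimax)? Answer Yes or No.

Yes

Row minima: R1 → -4, R2 → 4; maximin = 4.
Column maxima: L → 9, R → 4; minimax = 4.
maximin = minimax = 4, so a saddle point exists.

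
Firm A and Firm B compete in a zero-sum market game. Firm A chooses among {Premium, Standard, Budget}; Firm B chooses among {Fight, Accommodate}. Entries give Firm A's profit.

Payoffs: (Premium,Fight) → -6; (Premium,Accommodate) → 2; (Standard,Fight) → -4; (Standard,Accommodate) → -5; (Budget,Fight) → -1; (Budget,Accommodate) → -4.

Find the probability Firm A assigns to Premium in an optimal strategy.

3/11

Row minima: Premium → -6, Standard → -5, Budget → -4; maximin = -4.
Column maxima: Fight → -1, Accommodate → 2; minimax = -1.
-4 ≠ -1, so there is no saddle point; optimal play is mixed.
Standard is strictly dominated by Budget, so Firm A never plays it.
On the remaining 2×2 (Premium, Budget vs Fight, Accommodate):
Let Firm A play Premium with probability p. Expected payoff against Fight: (-6)p + (-1)(1−p) = −5p − 1; against Accommodate: 2p + (-4)(1−p) = 6p − 4.
Setting these equal: −5p − 1 = 6p − 4 ⇒ −11p = -3 ⇒ p = 3/11, and the value is (-5)·(3/11) − 1 = -26/11.
For Firm B: with q = P(Fight), equating Premium's and Budget's payoffs gives −8q + 2 = 3q − 4 ⇒ q = 6/11.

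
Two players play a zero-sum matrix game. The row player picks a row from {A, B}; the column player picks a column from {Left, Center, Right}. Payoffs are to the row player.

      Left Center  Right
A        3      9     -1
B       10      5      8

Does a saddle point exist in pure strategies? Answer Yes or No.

No

Row minima: A → -1, B → 5; maximin = 5.
Column maxima: Left → 10, Center → 9, Right → 8; minimax = 8.
5 ≠ 8, so no pure-strategy equilibrium exists.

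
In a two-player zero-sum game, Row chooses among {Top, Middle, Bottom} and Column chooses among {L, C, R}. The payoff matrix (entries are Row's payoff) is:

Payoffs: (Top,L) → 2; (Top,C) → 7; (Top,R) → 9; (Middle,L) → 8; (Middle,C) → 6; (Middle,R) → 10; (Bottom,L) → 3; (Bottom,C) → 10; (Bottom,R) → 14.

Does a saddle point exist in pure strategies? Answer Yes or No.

No

Row minima: Top → 2, Middle → 6, Bottom → 3; maximin = 6.
Column maxima: L → 8, C → 10, R → 14; minimax = 8.
6 ≠ 8, so no pure-strategy equilibrium exists.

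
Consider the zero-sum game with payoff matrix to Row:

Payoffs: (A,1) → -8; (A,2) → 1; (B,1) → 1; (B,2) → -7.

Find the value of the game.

Row minima: A → -8, B → -7; maximin = -7.
Column maxima: 1 → 1, 2 → 1; minimax = 1.
-7 ≠ 1, so there is no saddle point; optimal play is mixed.
Let Row play A with probability p. Expected payoff against 1: (-8)p + 1(1−p) = −9p + 1; against 2: 1p + (-7)(1−p) = 8p − 7.
Setting these equal: −9p + 1 = 8p − 7 ⇒ −17p = -8 ⇒ p = 8/17, and the value is (-9)·(8/17) + 1 = -55/17.
For Column: with q = P(1), equating A's and B's payoffs gives −9q + 1 = 8q − 7 ⇒ q = 8/17.

-55/17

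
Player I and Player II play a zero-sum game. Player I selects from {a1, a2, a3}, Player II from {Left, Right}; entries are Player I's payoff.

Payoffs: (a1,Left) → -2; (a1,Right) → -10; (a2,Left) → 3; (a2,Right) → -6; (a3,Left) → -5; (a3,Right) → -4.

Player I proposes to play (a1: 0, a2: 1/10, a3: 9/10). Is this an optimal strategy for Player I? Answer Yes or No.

Yes

Against Left this mix gives (1/10)·3 + (9/10)·(-5) = -21/5.
Against Right this mix gives (1/10)·(-6) + (9/10)·(-4) = -21/5.
All of Player II's active replies (Left, Right) yield -21/5, and no column does worse for Player I. The mix makes Player II indifferent and guarantees -21/5, so it is optimal.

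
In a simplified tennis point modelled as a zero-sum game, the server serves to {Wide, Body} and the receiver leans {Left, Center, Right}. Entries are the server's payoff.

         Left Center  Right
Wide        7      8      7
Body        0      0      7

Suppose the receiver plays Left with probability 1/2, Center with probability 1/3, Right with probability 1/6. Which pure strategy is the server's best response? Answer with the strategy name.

Expected payoff of Wide: (1/2)·7 + (1/3)·8 + (1/6)·7 = 22/3.
Expected payoff of Body: (1/2)·0 + (1/3)·0 + (1/6)·7 = 7/6.
The largest is 22/3, so the server's best response is Wide.

Wide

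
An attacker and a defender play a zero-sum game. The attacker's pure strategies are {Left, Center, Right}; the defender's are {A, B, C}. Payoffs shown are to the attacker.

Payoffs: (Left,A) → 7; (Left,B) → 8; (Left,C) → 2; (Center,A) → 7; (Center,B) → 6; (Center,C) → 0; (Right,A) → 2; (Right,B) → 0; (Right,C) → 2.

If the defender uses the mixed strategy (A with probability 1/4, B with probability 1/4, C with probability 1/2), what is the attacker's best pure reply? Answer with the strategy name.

Left

Expected payoff of Left: (1/4)·7 + (1/4)·8 + (1/2)·2 = 19/4.
Expected payoff of Center: (1/4)·7 + (1/4)·6 + (1/2)·0 = 13/4.
Expected payoff of Right: (1/4)·2 + (1/4)·0 + (1/2)·2 = 3/2.
The largest is 19/4, so the attacker's best response is Left.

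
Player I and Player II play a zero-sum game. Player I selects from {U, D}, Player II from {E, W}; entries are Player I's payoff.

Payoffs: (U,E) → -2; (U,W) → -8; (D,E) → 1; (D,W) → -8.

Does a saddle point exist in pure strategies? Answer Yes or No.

Row minima: U → -8, D → -8; maximin = -8.
Column maxima: E → 1, W → -8; minimax = -8.
maximin = minimax = -8, so a saddle point exists.

Yes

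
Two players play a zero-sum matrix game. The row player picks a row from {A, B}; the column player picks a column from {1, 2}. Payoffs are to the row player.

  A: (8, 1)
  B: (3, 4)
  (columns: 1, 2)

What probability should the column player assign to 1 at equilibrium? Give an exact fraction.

3/8

Row minima: A → 1, B → 3; maximin = 3.
Column maxima: 1 → 8, 2 → 4; minimax = 4.
3 ≠ 4, so there is no saddle point; optimal play is mixed.
Let the row player play A with probability p. Expected payoff against 1: 8p + 3(1−p) = 5p + 3; against 2: 1p + 4(1−p) = −3p + 4.
Setting these equal: 5p + 3 = −3p + 4 ⇒ 8p = 1 ⇒ p = 1/8, and the value is (5)·(1/8) + 3 = 29/8.
For the column player: with q = P(1), equating A's and B's payoffs gives 7q + 1 = −q + 4 ⇒ q = 3/8.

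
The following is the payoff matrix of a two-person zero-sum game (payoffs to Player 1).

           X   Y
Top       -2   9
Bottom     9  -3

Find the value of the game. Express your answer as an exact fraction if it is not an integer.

75/23

Row minima: Top → -2, Bottom → -3; maximin = -2.
Column maxima: X → 9, Y → 9; minimax = 9.
-2 ≠ 9, so there is no saddle point; optimal play is mixed.
Let Player 1 play Top with probability p. Expected payoff against X: (-2)p + 9(1−p) = −11p + 9; against Y: 9p + (-3)(1−p) = 12p − 3.
Setting these equal: −11p + 9 = 12p − 3 ⇒ −23p = -12 ⇒ p = 12/23, and the value is (-11)·(12/23) + 9 = 75/23.
For Player 2: with q = P(X), equating Top's and Bottom's payoffs gives −11q + 9 = 12q − 3 ⇒ q = 12/23.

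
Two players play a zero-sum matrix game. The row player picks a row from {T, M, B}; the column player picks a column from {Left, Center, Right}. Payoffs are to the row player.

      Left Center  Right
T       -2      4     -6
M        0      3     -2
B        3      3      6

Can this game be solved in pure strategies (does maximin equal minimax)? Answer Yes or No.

Row minima: T → -6, M → -2, B → 3; maximin = 3.
Column maxima: Left → 3, Center → 4, Right → 6; minimax = 3.
maximin = minimax = 3, so a saddle point exists.

Yes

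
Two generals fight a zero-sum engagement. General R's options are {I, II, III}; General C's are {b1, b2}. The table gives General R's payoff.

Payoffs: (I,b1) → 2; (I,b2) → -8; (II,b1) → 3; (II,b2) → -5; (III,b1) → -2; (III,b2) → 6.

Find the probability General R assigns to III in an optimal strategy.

1/2

Row minima: I → -8, II → -5, III → -2; maximin = -2.
Column maxima: b1 → 3, b2 → 6; minimax = 3.
-2 ≠ 3, so there is no saddle point; optimal play is mixed.
I is strictly dominated by II, so General R never plays it.
On the remaining 2×2 (II, III vs b1, b2):
Let General R play II with probability p. Expected payoff against b1: 3p + (-2)(1−p) = 5p − 2; against b2: (-5)p + 6(1−p) = −11p + 6.
Setting these equal: 5p − 2 = −11p + 6 ⇒ 16p = 8 ⇒ p = 1/2, and the value is (5)·(1/2) − 2 = 1/2.
For General C: with q = P(b1), equating II's and III's payoffs gives 8q − 5 = −8q + 6 ⇒ q = 11/16.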